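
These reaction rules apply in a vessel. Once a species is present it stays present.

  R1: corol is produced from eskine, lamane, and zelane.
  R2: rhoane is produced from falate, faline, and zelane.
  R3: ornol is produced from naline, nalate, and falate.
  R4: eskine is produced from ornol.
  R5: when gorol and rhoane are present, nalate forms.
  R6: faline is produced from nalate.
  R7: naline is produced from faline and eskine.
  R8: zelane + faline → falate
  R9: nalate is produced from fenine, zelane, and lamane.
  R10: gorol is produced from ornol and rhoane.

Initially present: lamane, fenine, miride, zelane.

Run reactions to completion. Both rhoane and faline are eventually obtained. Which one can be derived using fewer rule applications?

faline: fenine, zelane, and lamane present → nalate forms (R9). nalate present → faline forms (R6). [2 rule applications]
rhoane: fenine, zelane, and lamane present → nalate forms (R9). nalate present → faline forms (R6). zelane and faline present → falate forms (R8). falate, faline, and zelane present → rhoane forms (R2). [4 rule applications]
faline needs fewer.

faline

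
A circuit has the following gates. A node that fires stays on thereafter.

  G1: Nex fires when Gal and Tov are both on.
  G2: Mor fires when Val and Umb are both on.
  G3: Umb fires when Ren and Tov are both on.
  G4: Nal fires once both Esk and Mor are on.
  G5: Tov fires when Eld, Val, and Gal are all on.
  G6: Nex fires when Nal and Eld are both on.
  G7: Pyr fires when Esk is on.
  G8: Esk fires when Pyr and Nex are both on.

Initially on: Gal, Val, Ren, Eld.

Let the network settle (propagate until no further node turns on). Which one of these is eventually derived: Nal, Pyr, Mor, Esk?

Mor

Eld, Val, and Gal are on, so Tov fires (G5).
G3: Ren and Tov on → Umb on.
G2: Val and Umb on → Mor on.
Esk would need Pyr and Nex (G8), but Pyr never turns on. Nal would need Esk and Mor (G4), but Esk never turns on. Pyr would need Esk (G7), but Esk never turns on.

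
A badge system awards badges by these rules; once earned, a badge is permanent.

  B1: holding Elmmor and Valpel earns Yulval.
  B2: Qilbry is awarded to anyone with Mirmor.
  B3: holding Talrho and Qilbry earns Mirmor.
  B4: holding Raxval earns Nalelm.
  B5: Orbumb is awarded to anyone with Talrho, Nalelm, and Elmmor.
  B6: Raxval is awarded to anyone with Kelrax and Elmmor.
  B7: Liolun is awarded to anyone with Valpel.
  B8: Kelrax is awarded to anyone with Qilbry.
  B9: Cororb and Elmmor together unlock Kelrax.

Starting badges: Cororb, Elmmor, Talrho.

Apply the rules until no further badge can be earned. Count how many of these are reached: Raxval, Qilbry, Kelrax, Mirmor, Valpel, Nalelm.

With Cororb and Elmmor, Kelrax is earned (B9).
With Kelrax and Elmmor, Raxval is earned (B6).
With Raxval, Nalelm is earned (B4).
Raxval: reached.
Qilbry would need Mirmor (B2), but Mirmor is never earned.
Kelrax: reached.
Mirmor would need Talrho and Qilbry (B3), but Qilbry is never earned.
No rule produces Valpel, and it is not given.
Nalelm: reached.
Reached: Raxval, Kelrax, and Nalelm — 3 of the 6.

3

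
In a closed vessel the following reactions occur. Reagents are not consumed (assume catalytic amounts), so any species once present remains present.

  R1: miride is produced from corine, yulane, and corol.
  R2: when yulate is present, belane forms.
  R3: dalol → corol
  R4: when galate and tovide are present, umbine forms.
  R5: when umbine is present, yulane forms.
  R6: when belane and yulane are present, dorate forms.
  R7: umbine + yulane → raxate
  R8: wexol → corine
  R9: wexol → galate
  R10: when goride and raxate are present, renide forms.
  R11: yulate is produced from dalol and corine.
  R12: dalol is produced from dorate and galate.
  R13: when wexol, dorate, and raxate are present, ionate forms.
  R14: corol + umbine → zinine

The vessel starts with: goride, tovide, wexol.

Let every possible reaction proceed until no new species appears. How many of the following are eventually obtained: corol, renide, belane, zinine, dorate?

wexol present → galate forms (R9).
galate and tovide present → umbine forms (R4).
umbine present → yulane forms (R5).
umbine and yulane present → raxate forms (R7).
goride and raxate present → renide forms (R10).
corol would need dalol (R3), but dalol never forms.
renide: reached.
belane would need yulate (R2), but yulate never forms.
zinine would need corol and umbine (R14), but corol never forms.
dorate would need belane and yulane (R6), but belane never forms.
Reached: renide — 1 of the 5.

1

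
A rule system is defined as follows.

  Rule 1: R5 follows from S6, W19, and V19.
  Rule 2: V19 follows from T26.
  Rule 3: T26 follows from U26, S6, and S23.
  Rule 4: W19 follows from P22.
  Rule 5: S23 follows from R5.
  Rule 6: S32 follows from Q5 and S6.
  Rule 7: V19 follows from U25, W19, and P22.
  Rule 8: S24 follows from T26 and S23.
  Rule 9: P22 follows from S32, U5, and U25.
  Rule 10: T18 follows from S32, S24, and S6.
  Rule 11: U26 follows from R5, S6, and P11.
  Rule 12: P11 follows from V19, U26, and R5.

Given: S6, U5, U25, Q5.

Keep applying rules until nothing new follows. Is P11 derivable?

No

P11 would need V19, U26, and R5 (Rule 12), but U26 is never established.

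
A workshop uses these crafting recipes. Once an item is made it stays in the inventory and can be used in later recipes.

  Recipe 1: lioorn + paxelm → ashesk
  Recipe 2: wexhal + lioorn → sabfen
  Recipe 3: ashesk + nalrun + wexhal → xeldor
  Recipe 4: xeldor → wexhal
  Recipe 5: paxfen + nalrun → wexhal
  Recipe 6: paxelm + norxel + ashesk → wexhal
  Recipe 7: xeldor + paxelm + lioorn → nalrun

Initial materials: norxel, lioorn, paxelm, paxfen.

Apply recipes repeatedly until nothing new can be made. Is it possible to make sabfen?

Using Recipe 1, lioorn and paxelm make ashesk.
paxelm + norxel + ashesk → wexhal (Recipe 6).
Using Recipe 2, wexhal and lioorn make sabfen.

Yes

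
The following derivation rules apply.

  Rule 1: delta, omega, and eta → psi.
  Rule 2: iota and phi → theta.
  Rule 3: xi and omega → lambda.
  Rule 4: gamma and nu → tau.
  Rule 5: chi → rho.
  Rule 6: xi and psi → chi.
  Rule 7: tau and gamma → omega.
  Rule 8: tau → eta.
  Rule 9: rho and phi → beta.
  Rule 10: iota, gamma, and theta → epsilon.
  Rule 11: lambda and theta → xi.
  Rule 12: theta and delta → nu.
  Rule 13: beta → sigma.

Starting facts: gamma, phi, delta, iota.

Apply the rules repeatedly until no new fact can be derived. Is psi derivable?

Yes

iota and phi hold, so theta follows (Rule 2).
From theta and delta, Rule 12 gives nu.
gamma and nu hold, so tau follows (Rule 4).
From tau and gamma, Rule 7 gives omega.
From tau, Rule 8 gives eta.
From delta, omega, and eta, Rule 1 gives psi.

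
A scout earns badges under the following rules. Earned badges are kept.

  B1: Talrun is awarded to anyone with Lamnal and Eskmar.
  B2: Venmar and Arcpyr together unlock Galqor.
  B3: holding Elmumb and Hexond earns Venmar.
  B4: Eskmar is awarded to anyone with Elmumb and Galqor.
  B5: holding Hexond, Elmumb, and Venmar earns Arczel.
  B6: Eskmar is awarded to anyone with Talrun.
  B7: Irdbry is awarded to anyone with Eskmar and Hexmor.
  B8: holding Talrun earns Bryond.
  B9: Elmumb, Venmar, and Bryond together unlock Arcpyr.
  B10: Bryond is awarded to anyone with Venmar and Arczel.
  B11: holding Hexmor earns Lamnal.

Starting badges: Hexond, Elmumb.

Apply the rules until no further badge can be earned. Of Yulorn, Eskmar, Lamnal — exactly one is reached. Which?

Eskmar

With Elmumb and Hexond, Venmar is earned (B3).
With Hexond, Elmumb, and Venmar, Arczel is earned (B5).
With Venmar and Arczel, Bryond is earned (B10).
With Elmumb, Venmar, and Bryond, Arcpyr is earned (B9).
With Venmar and Arcpyr, Galqor is earned (B2).
With Elmumb and Galqor, Eskmar is earned (B4).
Lamnal would need Hexmor (B11), but Hexmor is never earned. No rule produces Yulorn, and it is not given.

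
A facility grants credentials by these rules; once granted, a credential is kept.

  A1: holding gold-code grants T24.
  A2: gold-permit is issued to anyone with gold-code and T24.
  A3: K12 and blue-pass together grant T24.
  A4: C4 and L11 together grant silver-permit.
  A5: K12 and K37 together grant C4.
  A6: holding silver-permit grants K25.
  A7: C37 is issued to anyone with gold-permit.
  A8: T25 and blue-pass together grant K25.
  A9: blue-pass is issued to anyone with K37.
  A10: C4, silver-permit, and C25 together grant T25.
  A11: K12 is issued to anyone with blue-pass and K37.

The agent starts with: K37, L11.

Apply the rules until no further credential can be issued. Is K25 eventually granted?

Holding K37 grants blue-pass (A9).
Holding blue-pass and K37 grants K12 (A11).
Holding K12 and K37 grants C4 (A5).
Holding C4 and L11 grants silver-permit (A4).
Holding silver-permit grants K25 (A6).

Yes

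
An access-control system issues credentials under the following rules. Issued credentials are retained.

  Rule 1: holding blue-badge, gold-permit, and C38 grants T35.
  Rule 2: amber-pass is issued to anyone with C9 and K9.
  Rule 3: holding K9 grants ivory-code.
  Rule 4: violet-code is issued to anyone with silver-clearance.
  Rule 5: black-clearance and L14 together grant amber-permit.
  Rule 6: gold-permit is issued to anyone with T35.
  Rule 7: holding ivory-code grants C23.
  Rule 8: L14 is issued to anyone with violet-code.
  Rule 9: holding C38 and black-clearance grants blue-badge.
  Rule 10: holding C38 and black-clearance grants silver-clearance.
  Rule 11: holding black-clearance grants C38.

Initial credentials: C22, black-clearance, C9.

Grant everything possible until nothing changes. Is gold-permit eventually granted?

gold-permit would need T35 (Rule 6), but T35 is never granted.

No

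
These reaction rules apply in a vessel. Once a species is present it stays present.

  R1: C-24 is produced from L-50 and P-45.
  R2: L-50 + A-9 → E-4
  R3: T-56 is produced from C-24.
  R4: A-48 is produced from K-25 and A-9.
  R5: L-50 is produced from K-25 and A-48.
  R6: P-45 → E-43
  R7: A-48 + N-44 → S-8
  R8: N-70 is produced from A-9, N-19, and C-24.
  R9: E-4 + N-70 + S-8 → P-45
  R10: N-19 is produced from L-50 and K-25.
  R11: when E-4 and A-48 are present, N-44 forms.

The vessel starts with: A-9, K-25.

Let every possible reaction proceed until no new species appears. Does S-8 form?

K-25 and A-9 present → A-48 forms (R4).
K-25 and A-48 present → L-50 forms (R5).
L-50 and A-9 present → E-4 forms (R2).
E-4 and A-48 present → N-44 forms (R11).
A-48 and N-44 present → S-8 forms (R7).

Yes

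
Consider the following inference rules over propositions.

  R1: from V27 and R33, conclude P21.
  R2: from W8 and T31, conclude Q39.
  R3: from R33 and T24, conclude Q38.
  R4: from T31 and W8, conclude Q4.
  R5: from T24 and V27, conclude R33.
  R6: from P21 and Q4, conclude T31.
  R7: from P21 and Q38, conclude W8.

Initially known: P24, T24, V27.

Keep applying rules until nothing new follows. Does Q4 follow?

Q4 would need T31 and W8 (R4), but T31 is never established.

No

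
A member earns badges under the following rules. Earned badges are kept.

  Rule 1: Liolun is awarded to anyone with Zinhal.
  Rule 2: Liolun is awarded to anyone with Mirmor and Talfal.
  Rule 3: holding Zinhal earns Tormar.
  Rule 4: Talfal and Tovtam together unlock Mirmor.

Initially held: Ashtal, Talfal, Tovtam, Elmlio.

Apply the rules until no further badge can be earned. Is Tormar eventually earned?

Tormar would need Zinhal (Rule 3), but Zinhal is never earned.

No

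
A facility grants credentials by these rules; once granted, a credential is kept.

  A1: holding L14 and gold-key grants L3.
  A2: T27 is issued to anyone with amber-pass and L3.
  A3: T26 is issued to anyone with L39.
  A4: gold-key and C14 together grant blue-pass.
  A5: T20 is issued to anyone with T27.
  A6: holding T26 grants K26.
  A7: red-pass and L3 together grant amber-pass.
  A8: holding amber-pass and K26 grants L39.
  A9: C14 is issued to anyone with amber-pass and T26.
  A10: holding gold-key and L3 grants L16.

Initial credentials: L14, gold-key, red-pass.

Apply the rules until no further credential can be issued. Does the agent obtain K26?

K26 would need T26 (A6), but T26 is never granted.

No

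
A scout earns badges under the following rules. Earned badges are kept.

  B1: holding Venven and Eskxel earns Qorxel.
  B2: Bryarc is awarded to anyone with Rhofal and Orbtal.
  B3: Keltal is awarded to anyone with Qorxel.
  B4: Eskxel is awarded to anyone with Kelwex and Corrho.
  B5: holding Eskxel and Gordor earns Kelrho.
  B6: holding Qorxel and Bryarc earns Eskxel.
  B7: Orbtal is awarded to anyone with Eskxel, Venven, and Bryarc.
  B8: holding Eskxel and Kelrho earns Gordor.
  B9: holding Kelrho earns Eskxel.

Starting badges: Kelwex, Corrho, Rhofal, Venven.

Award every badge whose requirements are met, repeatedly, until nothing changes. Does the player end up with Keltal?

With Kelwex and Corrho, Eskxel is earned (B4).
With Venven and Eskxel, Qorxel is earned (B1).
With Qorxel, Keltal is earned (B3).

Yes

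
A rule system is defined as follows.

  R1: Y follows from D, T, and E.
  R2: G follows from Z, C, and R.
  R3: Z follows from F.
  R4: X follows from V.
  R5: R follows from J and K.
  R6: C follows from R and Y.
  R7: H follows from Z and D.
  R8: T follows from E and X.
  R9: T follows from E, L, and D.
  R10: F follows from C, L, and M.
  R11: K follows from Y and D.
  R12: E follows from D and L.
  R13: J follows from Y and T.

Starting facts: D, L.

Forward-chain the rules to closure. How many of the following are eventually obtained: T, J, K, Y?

D and L hold, so E follows (R12).
From E, L, and D, R9 gives T.
D, T, and E hold, so Y follows (R1).
From Y and D, R11 gives K.
From Y and T, R13 gives J.
T: reached.
J: reached.
K: reached.
Y: reached.
All 4 are reached.

4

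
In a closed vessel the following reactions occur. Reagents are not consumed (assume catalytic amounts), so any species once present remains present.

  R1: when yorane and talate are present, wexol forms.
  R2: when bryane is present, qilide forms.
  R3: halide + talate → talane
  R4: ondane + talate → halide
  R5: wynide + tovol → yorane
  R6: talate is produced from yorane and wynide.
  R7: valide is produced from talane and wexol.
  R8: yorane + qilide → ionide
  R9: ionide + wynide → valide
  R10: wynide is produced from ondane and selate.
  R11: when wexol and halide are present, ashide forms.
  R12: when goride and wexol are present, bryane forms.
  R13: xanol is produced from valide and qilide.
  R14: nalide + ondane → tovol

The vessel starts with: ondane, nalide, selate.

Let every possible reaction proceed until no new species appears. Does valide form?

ondane and selate present → wynide forms (R10).
nalide and ondane present → tovol forms (R14).
wynide and tovol present → yorane forms (R5).
yorane and wynide present → talate forms (R6).
yorane and talate present → wexol forms (R1).
ondane and talate present → halide forms (R4).
halide and talate present → talane forms (R3).
talane and wexol present → valide forms (R7).

Yes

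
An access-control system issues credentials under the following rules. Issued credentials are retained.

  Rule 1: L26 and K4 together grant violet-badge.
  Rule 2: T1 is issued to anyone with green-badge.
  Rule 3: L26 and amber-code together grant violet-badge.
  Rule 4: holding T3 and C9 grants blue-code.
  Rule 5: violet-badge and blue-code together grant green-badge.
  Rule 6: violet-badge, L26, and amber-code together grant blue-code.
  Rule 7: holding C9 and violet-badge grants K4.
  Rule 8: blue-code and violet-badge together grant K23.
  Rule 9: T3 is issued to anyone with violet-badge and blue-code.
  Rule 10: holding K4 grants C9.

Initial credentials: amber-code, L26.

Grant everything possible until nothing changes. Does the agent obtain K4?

K4 would need C9 and violet-badge (Rule 7), but C9 is never granted.

No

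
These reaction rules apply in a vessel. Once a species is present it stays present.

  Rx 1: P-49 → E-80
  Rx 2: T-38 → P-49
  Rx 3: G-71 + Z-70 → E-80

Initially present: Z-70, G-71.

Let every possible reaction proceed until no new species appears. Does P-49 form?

P-49 would need T-38 (Rx 2), but T-38 never forms.

No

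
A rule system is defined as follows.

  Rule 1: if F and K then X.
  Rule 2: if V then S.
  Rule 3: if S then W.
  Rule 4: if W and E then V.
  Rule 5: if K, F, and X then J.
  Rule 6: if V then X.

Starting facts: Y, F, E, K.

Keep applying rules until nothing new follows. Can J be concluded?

Yes

From F and K, Rule 1 gives X.
K, F, and X hold, so J follows (Rule 5).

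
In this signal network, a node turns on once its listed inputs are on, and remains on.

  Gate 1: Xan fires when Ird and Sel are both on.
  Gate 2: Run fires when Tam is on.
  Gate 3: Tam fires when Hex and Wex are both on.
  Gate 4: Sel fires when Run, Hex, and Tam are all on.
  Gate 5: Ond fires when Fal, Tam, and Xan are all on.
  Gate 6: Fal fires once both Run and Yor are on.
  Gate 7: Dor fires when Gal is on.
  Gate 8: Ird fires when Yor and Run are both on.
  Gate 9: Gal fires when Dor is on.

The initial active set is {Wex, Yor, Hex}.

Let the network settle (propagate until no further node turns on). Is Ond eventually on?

Yes

Hex and Wex are on, so Tam fires (Gate 3).
Gate 2: Tam on → Run on.
Gate 4: Run, Hex, and Tam on → Sel on.
Yor and Run are on, so Ird fires (Gate 8).
Run and Yor are on, so Fal fires (Gate 6).
Gate 1: Ird and Sel on → Xan on.
Gate 5: Fal, Tam, and Xan on → Ond on.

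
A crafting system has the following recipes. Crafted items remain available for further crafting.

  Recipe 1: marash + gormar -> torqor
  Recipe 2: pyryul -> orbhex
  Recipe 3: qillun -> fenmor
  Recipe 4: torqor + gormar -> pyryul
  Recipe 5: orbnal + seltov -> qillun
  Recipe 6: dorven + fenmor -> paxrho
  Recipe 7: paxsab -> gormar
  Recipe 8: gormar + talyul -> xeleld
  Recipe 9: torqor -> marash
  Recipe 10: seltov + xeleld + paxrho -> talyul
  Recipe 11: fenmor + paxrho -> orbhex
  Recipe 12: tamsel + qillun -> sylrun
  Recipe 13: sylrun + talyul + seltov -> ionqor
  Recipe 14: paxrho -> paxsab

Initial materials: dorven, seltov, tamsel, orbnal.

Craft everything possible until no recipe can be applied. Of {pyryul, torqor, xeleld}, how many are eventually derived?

0

pyryul would need torqor and gormar (Recipe 4), but torqor is never obtained.
torqor would need marash and gormar (Recipe 1), but marash is never obtained.
xeleld would need gormar and talyul (Recipe 8), but talyul is never obtained.
None of the 3 are reached.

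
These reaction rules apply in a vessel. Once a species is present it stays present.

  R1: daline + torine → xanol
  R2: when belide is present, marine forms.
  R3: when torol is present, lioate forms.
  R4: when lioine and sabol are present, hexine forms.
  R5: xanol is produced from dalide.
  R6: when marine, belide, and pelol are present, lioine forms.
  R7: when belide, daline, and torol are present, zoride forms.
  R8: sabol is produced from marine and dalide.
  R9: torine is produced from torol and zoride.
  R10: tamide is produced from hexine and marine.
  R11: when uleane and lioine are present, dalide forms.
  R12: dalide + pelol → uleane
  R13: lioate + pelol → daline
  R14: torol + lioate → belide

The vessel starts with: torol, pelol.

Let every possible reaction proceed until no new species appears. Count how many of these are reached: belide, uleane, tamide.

torol present → lioate forms (R3).
torol and lioate present → belide forms (R14).
belide: reached.
uleane would need dalide and pelol (R12), but dalide never forms.
tamide would need hexine and marine (R10), but hexine never forms.
Reached: belide — 1 of the 3.

1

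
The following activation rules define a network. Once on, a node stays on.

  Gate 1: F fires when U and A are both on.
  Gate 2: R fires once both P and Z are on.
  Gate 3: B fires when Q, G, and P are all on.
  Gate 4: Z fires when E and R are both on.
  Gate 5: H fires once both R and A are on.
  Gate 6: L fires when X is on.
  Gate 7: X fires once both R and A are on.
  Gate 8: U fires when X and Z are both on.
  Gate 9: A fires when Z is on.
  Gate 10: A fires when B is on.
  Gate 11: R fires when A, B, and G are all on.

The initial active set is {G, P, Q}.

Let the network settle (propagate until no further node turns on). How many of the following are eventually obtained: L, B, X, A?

4

Q, G, and P are on, so B fires (Gate 3).
Gate 10: B on → A on.
Gate 11: A, B, and G on → R on.
Gate 7: R and A on → X on.
X is on, so L fires (Gate 6).
L: reached.
B: reached.
X: reached.
A: reached.
All 4 are reached.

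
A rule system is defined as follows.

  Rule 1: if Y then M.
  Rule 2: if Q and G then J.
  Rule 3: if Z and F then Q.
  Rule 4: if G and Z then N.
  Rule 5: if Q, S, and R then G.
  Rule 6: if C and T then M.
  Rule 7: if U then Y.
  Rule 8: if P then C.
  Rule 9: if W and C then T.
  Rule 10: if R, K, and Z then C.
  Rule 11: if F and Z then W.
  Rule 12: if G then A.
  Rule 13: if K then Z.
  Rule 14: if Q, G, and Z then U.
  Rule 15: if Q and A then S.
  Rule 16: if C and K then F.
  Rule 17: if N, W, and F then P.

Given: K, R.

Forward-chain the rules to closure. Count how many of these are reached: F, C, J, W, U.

3

K holds, so Z follows (Rule 13).
R, K, and Z hold, so C follows (Rule 10).
C and K hold, so F follows (Rule 16).
From F and Z, Rule 11 gives W.
F: reached.
C: reached.
J would need Q and G (Rule 2), but G is never established.
W: reached.
U would need Q, G, and Z (Rule 14), but G is never established.
Reached: F, C, and W — 3 of the 5.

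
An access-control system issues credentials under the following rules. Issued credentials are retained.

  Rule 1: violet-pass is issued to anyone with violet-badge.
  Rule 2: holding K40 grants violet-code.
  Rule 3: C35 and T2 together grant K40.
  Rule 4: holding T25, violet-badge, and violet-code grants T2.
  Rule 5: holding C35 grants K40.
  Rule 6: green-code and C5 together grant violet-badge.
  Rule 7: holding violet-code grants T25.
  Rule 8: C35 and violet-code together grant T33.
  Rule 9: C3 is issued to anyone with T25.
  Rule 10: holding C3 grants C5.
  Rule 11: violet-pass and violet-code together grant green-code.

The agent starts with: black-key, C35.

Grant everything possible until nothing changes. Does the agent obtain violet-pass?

violet-pass would need violet-badge (Rule 1), but violet-badge is never granted.

No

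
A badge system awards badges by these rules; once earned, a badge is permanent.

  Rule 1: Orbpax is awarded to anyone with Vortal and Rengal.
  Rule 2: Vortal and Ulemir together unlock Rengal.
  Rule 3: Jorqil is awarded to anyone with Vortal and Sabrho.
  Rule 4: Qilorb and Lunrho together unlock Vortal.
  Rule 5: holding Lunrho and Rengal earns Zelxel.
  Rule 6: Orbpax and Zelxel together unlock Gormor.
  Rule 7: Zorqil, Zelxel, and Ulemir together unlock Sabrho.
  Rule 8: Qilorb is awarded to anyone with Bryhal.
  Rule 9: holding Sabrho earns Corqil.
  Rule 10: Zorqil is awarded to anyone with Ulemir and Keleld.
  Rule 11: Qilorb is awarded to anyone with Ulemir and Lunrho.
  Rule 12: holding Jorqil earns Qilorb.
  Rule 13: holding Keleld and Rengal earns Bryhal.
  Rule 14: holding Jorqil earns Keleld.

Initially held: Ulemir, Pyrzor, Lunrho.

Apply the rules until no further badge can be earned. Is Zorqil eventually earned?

Zorqil would need Ulemir and Keleld (Rule 10), but Keleld is never earned.

No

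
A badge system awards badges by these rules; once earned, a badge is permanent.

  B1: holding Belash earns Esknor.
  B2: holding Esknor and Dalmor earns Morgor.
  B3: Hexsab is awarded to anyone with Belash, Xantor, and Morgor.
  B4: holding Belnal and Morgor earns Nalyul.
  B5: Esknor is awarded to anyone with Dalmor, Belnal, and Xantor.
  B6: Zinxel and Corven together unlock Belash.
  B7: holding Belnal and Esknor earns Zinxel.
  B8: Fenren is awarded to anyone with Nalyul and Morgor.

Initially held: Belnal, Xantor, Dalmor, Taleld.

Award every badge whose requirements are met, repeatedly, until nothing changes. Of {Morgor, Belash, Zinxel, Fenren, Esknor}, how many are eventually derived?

4

With Dalmor, Belnal, and Xantor, Esknor is earned (B5).
With Esknor and Dalmor, Morgor is earned (B2).
With Belnal and Esknor, Zinxel is earned (B7).
With Belnal and Morgor, Nalyul is earned (B4).
With Nalyul and Morgor, Fenren is earned (B8).
Morgor: reached.
Belash would need Zinxel and Corven (B6), but Corven is never earned.
Zinxel: reached.
Fenren: reached.
Esknor: reached.
Reached: Morgor, Zinxel, Fenren, and Esknor — 4 of the 5.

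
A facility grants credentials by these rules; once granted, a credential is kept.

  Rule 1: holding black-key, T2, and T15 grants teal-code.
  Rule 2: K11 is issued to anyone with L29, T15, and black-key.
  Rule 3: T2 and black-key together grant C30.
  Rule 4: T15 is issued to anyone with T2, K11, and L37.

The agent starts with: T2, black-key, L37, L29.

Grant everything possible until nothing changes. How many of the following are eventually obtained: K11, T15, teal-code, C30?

Holding T2 and black-key grants C30 (Rule 3).
K11 would need L29, T15, and black-key (Rule 2), but T15 is never granted.
T15 would need T2, K11, and L37 (Rule 4), but K11 is never granted.
teal-code would need black-key, T2, and T15 (Rule 1), but T15 is never granted.
C30: reached.
Reached: C30 — 1 of the 4.

1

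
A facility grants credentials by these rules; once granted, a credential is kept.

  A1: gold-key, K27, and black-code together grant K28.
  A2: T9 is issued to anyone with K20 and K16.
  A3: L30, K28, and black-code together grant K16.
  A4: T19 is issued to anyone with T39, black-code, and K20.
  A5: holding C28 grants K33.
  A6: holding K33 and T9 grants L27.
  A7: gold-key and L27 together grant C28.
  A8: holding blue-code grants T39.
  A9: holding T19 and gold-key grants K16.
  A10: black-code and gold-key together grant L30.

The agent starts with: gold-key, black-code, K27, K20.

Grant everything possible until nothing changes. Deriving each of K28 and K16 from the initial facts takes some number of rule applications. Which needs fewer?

K28

K28: Holding gold-key, K27, and black-code grants K28 (A1). [1 rule application]
K16: Holding black-code and gold-key grants L30 (A10). Holding gold-key, K27, and black-code grants K28 (A1). Holding L30, K28, and black-code grants K16 (A3). [3 rule applications]
K28 needs fewer.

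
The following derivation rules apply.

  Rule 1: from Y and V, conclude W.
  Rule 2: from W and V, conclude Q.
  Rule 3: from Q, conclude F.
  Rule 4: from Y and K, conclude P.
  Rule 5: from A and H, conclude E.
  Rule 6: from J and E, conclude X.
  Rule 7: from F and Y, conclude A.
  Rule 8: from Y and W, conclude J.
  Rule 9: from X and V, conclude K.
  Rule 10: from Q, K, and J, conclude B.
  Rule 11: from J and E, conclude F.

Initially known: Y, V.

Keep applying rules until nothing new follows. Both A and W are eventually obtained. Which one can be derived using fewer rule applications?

W: From Y and V, Rule 1 gives W. [1 rule application]
A: From Y and V, Rule 1 gives W. From W and V, Rule 2 gives Q. Q holds, so F follows (Rule 3). From F and Y, Rule 7 gives A. [4 rule applications]
W needs fewer.

W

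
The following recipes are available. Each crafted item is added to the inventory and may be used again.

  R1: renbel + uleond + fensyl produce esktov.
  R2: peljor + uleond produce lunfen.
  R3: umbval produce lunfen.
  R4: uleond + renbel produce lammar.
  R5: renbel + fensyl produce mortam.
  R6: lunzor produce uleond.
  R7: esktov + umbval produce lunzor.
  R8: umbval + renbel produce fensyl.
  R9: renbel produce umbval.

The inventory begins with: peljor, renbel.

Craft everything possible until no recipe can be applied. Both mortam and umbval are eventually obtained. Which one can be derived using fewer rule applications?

umbval

umbval: Using R9, renbel makes umbval. [1 rule application]
mortam: renbel → umbval (R9). Using R8, umbval and renbel make fensyl. renbel + fensyl → mortam (R5). [3 rule applications]
umbval needs fewer.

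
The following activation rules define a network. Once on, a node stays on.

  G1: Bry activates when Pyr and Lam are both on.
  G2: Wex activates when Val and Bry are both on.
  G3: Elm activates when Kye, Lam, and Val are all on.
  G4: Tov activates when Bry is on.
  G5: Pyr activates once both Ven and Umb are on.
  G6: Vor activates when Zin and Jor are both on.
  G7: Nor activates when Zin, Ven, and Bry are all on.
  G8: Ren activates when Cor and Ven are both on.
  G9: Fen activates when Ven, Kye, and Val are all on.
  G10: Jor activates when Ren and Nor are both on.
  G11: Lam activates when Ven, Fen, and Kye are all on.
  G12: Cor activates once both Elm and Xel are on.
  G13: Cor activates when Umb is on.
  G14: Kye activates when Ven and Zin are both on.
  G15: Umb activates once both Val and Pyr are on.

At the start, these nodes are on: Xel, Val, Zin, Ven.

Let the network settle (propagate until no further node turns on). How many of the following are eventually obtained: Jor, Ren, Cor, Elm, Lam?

Ven and Zin are on, so Kye activates (G14).
G9: Ven, Kye, and Val on → Fen on.
Ven, Fen, and Kye are on, so Lam activates (G11).
G3: Kye, Lam, and Val on → Elm on.
G12: Elm and Xel on → Cor on.
G8: Cor and Ven on → Ren on.
Jor would need Ren and Nor (G10), but Nor never turns on.
Ren: reached.
Cor: reached.
Elm: reached.
Lam: reached.
Reached: Ren, Cor, Elm, and Lam — 4 of the 5.

4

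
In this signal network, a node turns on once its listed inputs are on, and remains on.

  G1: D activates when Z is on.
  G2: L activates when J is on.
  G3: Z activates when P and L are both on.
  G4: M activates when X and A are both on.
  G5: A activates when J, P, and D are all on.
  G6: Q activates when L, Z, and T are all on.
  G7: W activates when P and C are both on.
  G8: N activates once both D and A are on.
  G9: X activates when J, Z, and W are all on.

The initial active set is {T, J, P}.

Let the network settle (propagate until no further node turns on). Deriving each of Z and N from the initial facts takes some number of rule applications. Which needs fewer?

Z

Z: G2: J on → L on. G3: P and L on → Z on. [2 rule applications]
N: G2: J on → L on. G3: P and L on → Z on. G1: Z on → D on. J, P, and D are on, so A activates (G5). D and A are on, so N activates (G8). [5 rule applications]
Z needs fewer.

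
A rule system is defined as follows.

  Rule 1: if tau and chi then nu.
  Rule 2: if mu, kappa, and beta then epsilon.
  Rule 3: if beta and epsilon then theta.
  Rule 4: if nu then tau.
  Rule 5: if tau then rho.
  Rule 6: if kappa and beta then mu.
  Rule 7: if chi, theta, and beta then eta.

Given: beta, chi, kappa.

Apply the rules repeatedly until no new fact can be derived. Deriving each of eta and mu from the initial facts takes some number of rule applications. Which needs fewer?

mu

mu: From kappa and beta, Rule 6 gives mu. [1 rule application]
eta: kappa and beta hold, so mu follows (Rule 6). mu, kappa, and beta hold, so epsilon follows (Rule 2). beta and epsilon hold, so theta follows (Rule 3). chi, theta, and beta hold, so eta follows (Rule 7). [4 rule applications]
mu needs fewer.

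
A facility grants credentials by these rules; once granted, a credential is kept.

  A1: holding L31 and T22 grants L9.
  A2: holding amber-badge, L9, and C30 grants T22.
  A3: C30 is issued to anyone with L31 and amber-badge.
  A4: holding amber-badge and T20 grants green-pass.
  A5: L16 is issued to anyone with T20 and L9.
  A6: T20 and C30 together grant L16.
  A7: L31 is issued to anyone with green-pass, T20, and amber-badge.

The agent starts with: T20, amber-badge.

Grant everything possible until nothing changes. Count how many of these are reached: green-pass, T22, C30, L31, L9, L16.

4

Holding amber-badge and T20 grants green-pass (A4).
Holding green-pass, T20, and amber-badge grants L31 (A7).
Holding L31 and amber-badge grants C30 (A3).
Holding T20 and C30 grants L16 (A6).
green-pass: reached.
T22 would need amber-badge, L9, and C30 (A2), but L9 is never granted.
C30: reached.
L31: reached.
L9 would need L31 and T22 (A1), but T22 is never granted.
L16: reached.
Reached: green-pass, C30, L31, and L16 — 4 of the 6.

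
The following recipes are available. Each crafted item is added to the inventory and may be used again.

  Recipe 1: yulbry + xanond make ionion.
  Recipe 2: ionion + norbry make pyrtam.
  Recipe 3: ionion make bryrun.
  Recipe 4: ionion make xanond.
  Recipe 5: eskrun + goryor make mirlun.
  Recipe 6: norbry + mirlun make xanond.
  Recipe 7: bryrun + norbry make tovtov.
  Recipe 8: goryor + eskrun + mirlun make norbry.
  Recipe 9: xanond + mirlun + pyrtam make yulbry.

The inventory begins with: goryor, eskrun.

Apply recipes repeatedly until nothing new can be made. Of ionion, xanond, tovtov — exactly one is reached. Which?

Using Recipe 5, eskrun and goryor make mirlun.
Using Recipe 8, goryor, eskrun, and mirlun make norbry.
Using Recipe 6, norbry and mirlun make xanond.
ionion would need yulbry and xanond (Recipe 1), but yulbry is never obtained. tovtov would need bryrun and norbry (Recipe 7), but bryrun is never obtained.

xanond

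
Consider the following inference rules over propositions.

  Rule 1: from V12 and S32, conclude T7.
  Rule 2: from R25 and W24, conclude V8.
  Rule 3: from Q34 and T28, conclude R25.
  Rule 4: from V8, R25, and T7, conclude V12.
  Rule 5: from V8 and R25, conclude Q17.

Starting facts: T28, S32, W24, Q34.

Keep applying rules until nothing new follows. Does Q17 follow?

From Q34 and T28, Rule 3 gives R25.
R25 and W24 hold, so V8 follows (Rule 2).
From V8 and R25, Rule 5 gives Q17.

Yes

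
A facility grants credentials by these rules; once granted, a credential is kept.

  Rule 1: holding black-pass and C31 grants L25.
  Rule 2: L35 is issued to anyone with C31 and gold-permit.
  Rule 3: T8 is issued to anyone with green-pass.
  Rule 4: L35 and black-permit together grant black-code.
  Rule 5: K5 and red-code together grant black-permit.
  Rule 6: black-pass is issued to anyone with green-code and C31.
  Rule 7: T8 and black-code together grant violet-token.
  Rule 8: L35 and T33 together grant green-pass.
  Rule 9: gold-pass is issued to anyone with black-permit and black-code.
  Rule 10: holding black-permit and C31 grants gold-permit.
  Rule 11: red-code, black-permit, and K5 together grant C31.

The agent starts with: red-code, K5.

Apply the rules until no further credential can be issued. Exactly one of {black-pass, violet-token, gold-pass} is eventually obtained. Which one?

Holding K5 and red-code grants black-permit (Rule 5).
Holding red-code, black-permit, and K5 grants C31 (Rule 11).
Holding black-permit and C31 grants gold-permit (Rule 10).
Holding C31 and gold-permit grants L35 (Rule 2).
Holding L35 and black-permit grants black-code (Rule 4).
Holding black-permit and black-code grants gold-pass (Rule 9).
violet-token would need T8 and black-code (Rule 7), but T8 is never granted. black-pass would need green-code and C31 (Rule 6), but green-code is never granted.

gold-pass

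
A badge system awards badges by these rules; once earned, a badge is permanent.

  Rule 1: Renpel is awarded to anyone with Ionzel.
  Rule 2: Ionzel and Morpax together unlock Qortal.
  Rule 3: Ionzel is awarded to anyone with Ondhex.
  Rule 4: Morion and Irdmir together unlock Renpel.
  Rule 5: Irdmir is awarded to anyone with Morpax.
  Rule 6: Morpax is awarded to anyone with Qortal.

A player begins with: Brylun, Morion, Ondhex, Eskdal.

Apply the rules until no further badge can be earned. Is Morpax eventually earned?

No

Morpax would need Qortal (Rule 6), but Qortal is never earned.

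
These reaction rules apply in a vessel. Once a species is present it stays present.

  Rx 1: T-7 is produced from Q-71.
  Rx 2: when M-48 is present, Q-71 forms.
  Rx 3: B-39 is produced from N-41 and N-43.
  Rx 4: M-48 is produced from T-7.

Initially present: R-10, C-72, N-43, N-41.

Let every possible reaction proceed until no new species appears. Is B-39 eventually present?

N-41 and N-43 present → B-39 forms (Rx 3).

Yes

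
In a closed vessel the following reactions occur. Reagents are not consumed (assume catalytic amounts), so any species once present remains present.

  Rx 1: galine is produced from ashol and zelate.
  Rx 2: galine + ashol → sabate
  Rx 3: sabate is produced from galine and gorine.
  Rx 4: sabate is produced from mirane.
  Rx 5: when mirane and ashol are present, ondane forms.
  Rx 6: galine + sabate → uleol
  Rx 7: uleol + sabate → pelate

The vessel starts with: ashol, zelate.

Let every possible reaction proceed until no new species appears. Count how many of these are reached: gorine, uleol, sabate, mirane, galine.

3

ashol and zelate present → galine forms (Rx 1).
galine and ashol present → sabate forms (Rx 2).
galine and sabate present → uleol forms (Rx 6).
No rule produces gorine, and it is not given.
uleol: reached.
sabate: reached.
No rule produces mirane, and it is not given.
galine: reached.
Reached: uleol, sabate, and galine — 3 of the 5.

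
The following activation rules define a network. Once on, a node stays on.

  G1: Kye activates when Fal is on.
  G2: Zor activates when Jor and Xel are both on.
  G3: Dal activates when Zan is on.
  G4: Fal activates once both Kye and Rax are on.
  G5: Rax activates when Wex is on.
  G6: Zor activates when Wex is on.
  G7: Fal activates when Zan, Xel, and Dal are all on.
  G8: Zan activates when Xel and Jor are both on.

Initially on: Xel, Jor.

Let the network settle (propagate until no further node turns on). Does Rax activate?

Rax would need Wex (G5), but Wex never turns on.

No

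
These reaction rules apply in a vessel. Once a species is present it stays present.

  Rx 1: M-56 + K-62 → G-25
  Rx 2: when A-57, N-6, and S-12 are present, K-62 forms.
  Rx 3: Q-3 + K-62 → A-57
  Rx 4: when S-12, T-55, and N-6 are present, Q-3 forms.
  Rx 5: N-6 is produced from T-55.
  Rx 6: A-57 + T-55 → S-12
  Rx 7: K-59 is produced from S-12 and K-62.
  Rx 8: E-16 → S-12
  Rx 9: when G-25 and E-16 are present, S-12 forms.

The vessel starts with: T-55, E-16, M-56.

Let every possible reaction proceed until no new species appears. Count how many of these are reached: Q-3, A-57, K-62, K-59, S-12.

2

E-16 present → S-12 forms (Rx 8).
T-55 present → N-6 forms (Rx 5).
S-12, T-55, and N-6 present → Q-3 forms (Rx 4).
Q-3: reached.
A-57 would need Q-3 and K-62 (Rx 3), but K-62 never forms.
K-62 would need A-57, N-6, and S-12 (Rx 2), but A-57 never forms.
K-59 would need S-12 and K-62 (Rx 7), but K-62 never forms.
S-12: reached.
Reached: Q-3 and S-12 — 2 of the 5.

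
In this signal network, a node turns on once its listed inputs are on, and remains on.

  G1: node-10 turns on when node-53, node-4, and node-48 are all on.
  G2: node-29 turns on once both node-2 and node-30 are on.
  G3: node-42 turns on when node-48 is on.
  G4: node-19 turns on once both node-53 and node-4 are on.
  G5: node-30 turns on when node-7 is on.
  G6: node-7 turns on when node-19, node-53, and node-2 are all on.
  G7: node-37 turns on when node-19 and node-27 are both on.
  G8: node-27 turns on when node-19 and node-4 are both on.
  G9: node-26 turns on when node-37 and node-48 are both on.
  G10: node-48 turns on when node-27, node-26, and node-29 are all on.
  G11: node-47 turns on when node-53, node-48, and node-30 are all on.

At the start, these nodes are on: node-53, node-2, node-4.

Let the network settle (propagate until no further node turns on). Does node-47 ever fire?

node-47 would need node-53, node-48, and node-30 (G11), but node-48 never turns on.

No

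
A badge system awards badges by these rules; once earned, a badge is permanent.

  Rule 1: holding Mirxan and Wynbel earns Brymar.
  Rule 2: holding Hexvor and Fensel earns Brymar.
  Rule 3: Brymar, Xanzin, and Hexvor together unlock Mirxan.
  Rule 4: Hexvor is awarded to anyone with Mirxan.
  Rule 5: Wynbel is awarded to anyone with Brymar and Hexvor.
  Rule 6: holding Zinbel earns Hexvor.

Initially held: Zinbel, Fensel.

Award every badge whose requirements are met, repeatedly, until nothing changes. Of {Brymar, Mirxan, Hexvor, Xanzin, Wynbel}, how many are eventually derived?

With Zinbel, Hexvor is earned (Rule 6).
With Hexvor and Fensel, Brymar is earned (Rule 2).
With Brymar and Hexvor, Wynbel is earned (Rule 5).
Brymar: reached.
Mirxan would need Brymar, Xanzin, and Hexvor (Rule 3), but Xanzin is never earned.
Hexvor: reached.
No rule produces Xanzin, and it is not given.
Wynbel: reached.
Reached: Brymar, Hexvor, and Wynbel — 3 of the 5.

3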